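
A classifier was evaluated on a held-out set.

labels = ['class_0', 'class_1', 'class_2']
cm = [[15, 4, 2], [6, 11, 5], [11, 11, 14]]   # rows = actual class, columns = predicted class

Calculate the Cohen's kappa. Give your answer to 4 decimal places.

Observed agreement pₒ = trace/N = 40/79 = 0.50633
Expected agreement pₑ = Σ (rowᵢ·colᵢ)/N² = (21·32 + 22·26 + 36·21)/79² = 0.32046
κ = (pₒ − pₑ)/(1 − pₑ) = (0.50633 − 0.32046)/(1 − 0.32046) = 0.2735

0.2735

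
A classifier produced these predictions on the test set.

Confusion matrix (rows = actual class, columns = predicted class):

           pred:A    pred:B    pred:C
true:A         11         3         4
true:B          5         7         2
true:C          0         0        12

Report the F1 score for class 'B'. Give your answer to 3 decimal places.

One-vs-rest for 'B': TP = diagonal; FP = other classes predicted 'B'; FN = 'B' predicted as other.
F1 score = 2·TP/(2·TP+FP+FN).
B: TP=7, FP=3+0=3, FN=5+2=7 → 14/24 = 0.5833

0.583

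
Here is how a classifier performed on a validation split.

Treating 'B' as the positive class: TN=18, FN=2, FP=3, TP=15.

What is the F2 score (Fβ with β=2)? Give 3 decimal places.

0.872

Fβ = (1+β²)·TP / ((1+β²)·TP + β²·FN + FP), with β²=4
= 5·15 / (5·15 + 4·2 + 3) = 0.872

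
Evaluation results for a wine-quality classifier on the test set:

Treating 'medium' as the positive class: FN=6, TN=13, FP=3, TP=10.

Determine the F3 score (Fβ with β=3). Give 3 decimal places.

Fβ = (1+β²)·TP / ((1+β²)·TP + β²·FN + FP), with β²=9
= 10·10 / (10·10 + 9·6 + 3) = 0.637

0.637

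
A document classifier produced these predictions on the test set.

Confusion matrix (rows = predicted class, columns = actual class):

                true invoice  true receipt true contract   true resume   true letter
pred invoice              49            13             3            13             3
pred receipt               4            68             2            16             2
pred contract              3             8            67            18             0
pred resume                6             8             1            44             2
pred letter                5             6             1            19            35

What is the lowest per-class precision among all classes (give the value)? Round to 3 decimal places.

Per-class precision (TP/(TP+FP)):
  invoice: TP=49, FP=13+3+13+3=32 → 49/81 = 0.6049
  receipt: TP=68, FP=4+2+16+2=24 → 68/92 = 0.7391
  contract: TP=67, FP=3+8+18+0=29 → 67/96 = 0.6979
  resume: TP=44, FP=6+8+1+2=17 → 44/61 = 0.7213
  letter: TP=35, FP=5+6+1+19=31 → 35/66 = 0.5303
Lowest is class 'letter' with precision = 0.530.

0.530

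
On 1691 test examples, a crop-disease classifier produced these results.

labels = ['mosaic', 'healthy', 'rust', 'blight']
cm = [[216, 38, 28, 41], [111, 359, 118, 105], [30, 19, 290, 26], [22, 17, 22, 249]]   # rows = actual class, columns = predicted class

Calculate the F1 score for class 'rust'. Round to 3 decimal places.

F1 score = 2·TP/(2·TP+FP+FN).
rust: TP=290, FP=28+118+22=168, FN=30+19+26=75 → 580/823 = 0.7047

0.705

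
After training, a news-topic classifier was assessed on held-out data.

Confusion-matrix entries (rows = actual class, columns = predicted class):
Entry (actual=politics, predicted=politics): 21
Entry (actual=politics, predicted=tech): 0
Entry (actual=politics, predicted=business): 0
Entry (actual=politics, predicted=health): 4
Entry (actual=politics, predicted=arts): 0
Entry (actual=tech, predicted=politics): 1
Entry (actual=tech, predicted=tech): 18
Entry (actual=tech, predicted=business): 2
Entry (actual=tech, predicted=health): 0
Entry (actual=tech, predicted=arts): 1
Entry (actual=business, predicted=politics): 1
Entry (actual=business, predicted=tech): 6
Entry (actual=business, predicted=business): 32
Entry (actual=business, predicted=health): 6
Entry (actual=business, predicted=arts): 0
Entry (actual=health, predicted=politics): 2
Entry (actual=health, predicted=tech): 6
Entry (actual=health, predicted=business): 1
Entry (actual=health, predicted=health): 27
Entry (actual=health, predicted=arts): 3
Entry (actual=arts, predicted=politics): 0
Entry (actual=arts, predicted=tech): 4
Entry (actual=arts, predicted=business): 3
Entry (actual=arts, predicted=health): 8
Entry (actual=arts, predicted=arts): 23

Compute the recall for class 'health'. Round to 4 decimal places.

0.6923

recall = TP/(TP+FN).
health: TP=27, FN=2+6+1+3=12 → 27/39 = 0.69231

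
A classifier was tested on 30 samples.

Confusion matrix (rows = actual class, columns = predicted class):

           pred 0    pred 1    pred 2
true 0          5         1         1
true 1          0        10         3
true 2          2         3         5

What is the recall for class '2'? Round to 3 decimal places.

0.500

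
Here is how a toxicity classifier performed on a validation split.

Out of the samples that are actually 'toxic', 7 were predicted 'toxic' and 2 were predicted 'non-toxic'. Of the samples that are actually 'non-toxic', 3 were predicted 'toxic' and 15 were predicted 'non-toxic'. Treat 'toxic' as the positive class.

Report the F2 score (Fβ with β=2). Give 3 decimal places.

0.761

Fβ = (1+β²)·TP / ((1+β²)·TP + β²·FN + FP), with β²=4
= 5·7 / (5·7 + 4·2 + 3) = 0.761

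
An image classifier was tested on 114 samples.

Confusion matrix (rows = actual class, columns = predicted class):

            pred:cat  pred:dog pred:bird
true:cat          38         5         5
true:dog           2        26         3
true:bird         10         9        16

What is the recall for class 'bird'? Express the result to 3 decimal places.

0.457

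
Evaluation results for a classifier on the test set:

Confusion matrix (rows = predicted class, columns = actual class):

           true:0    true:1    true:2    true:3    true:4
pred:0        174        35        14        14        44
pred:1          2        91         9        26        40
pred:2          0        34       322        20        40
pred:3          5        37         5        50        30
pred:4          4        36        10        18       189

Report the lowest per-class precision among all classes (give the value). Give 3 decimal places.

Per-class precision (TP/(TP+FP)):
  0: TP=174, FP=35+14+14+44=107 → 174/281 = 0.6192
  1: TP=91, FP=2+9+26+40=77 → 91/168 = 0.5417
  2: TP=322, FP=0+34+20+40=94 → 322/416 = 0.7740
  3: TP=50, FP=5+37+5+30=77 → 50/127 = 0.3937
  4: TP=189, FP=4+36+10+18=68 → 189/257 = 0.7354
Lowest is class '3' with precision = 0.394.

0.394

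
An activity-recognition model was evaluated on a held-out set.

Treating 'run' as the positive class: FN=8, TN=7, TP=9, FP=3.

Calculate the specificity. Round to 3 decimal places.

0.700

Specificity = TN/(TN+FP) = 7/(7+3) = 0.700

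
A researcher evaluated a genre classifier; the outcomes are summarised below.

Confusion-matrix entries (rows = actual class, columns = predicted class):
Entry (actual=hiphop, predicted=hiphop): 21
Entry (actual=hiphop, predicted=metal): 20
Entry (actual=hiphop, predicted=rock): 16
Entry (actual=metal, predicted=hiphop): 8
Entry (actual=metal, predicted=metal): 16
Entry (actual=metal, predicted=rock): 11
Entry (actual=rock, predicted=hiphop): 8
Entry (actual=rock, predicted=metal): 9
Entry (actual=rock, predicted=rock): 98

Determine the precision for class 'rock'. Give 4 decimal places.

0.7840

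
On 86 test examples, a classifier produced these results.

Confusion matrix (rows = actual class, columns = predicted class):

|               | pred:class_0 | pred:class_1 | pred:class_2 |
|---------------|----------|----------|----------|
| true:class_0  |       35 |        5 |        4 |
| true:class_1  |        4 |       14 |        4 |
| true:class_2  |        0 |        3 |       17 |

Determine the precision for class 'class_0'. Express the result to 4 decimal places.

0.8974

Take TP from the diagonal, FP from the rest of the 'class_0' prediction marginal, FN from the rest of the 'class_0' actual marginal.
precision = TP/(TP+FP).
class_0: TP=35, FP=4+0=4 → 35/39 = 0.89744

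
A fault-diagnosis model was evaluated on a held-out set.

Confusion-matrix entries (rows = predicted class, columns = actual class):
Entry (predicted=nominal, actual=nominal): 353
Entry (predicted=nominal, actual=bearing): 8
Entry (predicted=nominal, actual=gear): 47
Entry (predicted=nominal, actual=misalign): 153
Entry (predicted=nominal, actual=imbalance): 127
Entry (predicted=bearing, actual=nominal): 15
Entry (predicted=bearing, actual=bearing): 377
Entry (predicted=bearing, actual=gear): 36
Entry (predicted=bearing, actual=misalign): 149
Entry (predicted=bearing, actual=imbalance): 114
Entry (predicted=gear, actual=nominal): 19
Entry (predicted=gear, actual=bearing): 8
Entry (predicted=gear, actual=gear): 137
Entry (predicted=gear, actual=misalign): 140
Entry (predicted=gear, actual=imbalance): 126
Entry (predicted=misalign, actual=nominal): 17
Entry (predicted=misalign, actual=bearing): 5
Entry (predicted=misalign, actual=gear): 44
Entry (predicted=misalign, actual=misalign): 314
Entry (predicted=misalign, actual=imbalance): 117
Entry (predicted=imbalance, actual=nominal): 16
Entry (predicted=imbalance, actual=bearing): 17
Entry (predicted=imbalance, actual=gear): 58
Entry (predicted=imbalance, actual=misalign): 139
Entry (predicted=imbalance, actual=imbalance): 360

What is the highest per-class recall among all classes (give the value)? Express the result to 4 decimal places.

Per-class recall (TP/(TP+FN)):
  nominal: TP=353, FN=15+19+17+16=67 → 353/420 = 0.84048
  bearing: TP=377, FN=8+8+5+17=38 → 377/415 = 0.90843
  gear: TP=137, FN=47+36+44+58=185 → 137/322 = 0.42547
  misalign: TP=314, FN=153+149+140+139=581 → 314/895 = 0.35084
  imbalance: TP=360, FN=127+114+126+117=484 → 360/844 = 0.42654
Highest is class 'bearing' with recall = 0.9084.

0.9084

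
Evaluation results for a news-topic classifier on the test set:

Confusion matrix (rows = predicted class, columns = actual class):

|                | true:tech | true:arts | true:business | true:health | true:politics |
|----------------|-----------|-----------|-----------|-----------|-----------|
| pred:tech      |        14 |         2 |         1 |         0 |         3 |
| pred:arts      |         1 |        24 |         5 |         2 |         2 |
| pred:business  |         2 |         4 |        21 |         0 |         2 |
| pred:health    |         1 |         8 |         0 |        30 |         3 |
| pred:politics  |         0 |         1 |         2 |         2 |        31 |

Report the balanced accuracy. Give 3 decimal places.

Balanced accuracy = mean of per-class recall.
  tech: recall = 14/18 = 0.7778
  arts: recall = 24/39 = 0.6154
  business: recall = 21/29 = 0.7241
  health: recall = 30/34 = 0.8824
  politics: recall = 31/41 = 0.7561
Mean = (0.7778 + 0.6154 + 0.7241 + 0.8824 + 0.7561) / 5 = 0.751

0.751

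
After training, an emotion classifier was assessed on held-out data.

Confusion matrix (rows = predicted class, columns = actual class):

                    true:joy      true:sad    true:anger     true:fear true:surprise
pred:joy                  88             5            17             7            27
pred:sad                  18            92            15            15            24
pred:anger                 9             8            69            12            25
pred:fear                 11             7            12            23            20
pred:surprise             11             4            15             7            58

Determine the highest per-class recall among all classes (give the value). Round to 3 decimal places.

Per-class recall (TP/(TP+FN)):
  joy: TP=88, FN=18+9+11+11=49 → 88/137 = 0.6423
  sad: TP=92, FN=5+8+7+4=24 → 92/116 = 0.7931
  anger: TP=69, FN=17+15+12+15=59 → 69/128 = 0.5391
  fear: TP=23, FN=7+15+12+7=41 → 23/64 = 0.3594
  surprise: TP=58, FN=27+24+25+20=96 → 58/154 = 0.3766
Highest is class 'sad' with recall = 0.793.

0.793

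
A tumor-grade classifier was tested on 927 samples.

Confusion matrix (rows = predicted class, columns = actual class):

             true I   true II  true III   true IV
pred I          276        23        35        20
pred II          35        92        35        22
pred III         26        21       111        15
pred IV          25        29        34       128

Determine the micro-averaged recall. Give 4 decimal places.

Micro-averaging pools counts across classes: ΣTP=607, ΣFP=320, ΣFN=320.
Micro-recall = TP/(TP+FN) on pooled counts = 0.6548 (equals overall accuracy in single-label multiclass).

0.6548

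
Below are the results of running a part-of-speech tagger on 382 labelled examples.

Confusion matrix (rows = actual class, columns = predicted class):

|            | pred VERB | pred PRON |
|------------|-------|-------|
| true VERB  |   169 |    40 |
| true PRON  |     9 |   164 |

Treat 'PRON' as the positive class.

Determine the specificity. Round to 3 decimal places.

0.809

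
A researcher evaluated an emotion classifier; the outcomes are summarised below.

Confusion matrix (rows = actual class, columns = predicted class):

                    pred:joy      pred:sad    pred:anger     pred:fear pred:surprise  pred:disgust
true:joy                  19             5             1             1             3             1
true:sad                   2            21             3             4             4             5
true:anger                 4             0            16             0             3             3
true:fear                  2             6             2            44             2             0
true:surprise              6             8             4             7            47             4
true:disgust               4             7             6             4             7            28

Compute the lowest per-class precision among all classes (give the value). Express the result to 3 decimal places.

0.447

Per-class precision (TP/(TP+FP)):
  joy: TP=19, FP=2+4+2+6+4=18 → 19/37 = 0.5135
  sad: TP=21, FP=5+0+6+8+7=26 → 21/47 = 0.4468
  anger: TP=16, FP=1+3+2+4+6=16 → 16/32 = 0.5000
  fear: TP=44, FP=1+4+0+7+4=16 → 44/60 = 0.7333
  surprise: TP=47, FP=3+4+3+2+7=19 → 47/66 = 0.7121
  disgust: TP=28, FP=1+5+3+0+4=13 → 28/41 = 0.6829
Lowest is class 'sad' with precision = 0.447.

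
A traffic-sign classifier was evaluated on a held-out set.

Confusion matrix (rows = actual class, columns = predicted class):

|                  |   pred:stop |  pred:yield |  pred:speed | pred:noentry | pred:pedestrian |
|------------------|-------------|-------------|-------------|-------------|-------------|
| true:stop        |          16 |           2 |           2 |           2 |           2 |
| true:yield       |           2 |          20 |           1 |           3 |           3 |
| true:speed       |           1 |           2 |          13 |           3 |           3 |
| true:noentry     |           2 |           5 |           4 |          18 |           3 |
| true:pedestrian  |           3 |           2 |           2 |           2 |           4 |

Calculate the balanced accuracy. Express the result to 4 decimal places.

0.5635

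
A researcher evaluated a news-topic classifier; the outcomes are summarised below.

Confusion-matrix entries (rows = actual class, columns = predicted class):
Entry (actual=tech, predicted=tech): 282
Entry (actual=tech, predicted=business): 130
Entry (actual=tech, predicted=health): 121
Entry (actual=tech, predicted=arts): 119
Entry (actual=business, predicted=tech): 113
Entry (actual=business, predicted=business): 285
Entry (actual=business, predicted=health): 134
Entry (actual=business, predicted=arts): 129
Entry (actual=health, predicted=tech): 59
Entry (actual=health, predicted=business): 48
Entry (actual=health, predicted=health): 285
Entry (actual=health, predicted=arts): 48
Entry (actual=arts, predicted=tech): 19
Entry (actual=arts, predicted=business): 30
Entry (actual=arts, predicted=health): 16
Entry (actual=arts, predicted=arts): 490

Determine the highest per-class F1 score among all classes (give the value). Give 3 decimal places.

Per-class F1 score (2·TP/(2·TP+FP+FN)):
  tech: TP=282, FP=113+59+19=191, FN=130+121+119=370 → 564/1125 = 0.5013
  business: TP=285, FP=130+48+30=208, FN=113+134+129=376 → 570/1154 = 0.4939
  health: TP=285, FP=121+134+16=271, FN=59+48+48=155 → 570/996 = 0.5723
  arts: TP=490, FP=119+129+48=296, FN=19+30+16=65 → 980/1341 = 0.7308
Highest is class 'arts' with F1 score = 0.731.

0.731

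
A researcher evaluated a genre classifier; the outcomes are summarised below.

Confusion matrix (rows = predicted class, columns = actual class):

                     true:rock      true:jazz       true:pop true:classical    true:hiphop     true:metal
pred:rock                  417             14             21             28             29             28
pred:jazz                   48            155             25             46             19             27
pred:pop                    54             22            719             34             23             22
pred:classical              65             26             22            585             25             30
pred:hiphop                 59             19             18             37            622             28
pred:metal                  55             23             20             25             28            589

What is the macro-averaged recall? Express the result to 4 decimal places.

Per-class recall (TP/(TP+FN)):
  rock: TP=417, FN=48+54+65+59+55=281 → 417/698 = 0.59742
  jazz: TP=155, FN=14+22+26+19+23=104 → 155/259 = 0.59846
  pop: TP=719, FN=21+25+22+18+20=106 → 719/825 = 0.87152
  classical: TP=585, FN=28+46+34+37+25=170 → 585/755 = 0.77483
  hiphop: TP=622, FN=29+19+23+25+28=124 → 622/746 = 0.83378
  metal: TP=589, FN=28+27+22+30+28=135 → 589/724 = 0.81354
Macro-recall = mean = (0.59742 + 0.59846 + 0.87152 + 0.77483 + 0.83378 + 0.81354) / 6 = 0.7483

0.7483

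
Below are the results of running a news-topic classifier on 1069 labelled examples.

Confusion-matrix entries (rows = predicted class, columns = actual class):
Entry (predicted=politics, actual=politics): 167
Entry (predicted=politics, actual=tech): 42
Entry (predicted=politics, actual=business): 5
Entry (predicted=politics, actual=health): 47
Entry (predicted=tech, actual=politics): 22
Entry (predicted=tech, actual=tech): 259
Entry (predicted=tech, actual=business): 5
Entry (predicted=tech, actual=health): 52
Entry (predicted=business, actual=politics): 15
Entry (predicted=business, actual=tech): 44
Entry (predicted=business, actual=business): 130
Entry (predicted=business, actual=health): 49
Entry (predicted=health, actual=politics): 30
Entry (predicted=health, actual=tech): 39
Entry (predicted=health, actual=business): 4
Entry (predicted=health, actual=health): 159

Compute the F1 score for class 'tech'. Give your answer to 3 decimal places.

0.717

One-vs-rest for 'tech': TP = diagonal; FP = other classes predicted 'tech'; FN = 'tech' predicted as other.
F1 score = 2·TP/(2·TP+FP+FN).
tech: TP=259, FP=22+5+52=79, FN=42+44+39=125 → 518/722 = 0.7175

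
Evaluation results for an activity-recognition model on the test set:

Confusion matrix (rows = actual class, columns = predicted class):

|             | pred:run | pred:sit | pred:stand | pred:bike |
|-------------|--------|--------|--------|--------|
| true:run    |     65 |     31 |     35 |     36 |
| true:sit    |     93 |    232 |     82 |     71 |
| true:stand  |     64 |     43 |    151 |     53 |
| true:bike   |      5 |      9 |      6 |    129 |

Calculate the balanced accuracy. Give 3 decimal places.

Balanced accuracy = mean of per-class recall.
  run: recall = 65/167 = 0.3892
  sit: recall = 232/478 = 0.4854
  stand: recall = 151/311 = 0.4855
  bike: recall = 129/149 = 0.8658
Mean = (0.3892 + 0.4854 + 0.4855 + 0.8658) / 4 = 0.556

0.556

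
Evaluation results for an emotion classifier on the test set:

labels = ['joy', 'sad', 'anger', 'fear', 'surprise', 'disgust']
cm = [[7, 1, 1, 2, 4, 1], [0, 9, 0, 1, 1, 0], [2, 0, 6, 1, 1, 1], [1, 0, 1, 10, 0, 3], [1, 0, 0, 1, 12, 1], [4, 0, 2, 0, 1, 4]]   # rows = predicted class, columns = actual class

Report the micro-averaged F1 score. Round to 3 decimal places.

0.608

Micro-averaging pools counts across classes: ΣTP=48, ΣFP=31, ΣFN=31.
Micro-F1 score = 2·TP/(2·TP+FP+FN) on pooled counts = 0.608 (equals overall accuracy in single-label multiclass).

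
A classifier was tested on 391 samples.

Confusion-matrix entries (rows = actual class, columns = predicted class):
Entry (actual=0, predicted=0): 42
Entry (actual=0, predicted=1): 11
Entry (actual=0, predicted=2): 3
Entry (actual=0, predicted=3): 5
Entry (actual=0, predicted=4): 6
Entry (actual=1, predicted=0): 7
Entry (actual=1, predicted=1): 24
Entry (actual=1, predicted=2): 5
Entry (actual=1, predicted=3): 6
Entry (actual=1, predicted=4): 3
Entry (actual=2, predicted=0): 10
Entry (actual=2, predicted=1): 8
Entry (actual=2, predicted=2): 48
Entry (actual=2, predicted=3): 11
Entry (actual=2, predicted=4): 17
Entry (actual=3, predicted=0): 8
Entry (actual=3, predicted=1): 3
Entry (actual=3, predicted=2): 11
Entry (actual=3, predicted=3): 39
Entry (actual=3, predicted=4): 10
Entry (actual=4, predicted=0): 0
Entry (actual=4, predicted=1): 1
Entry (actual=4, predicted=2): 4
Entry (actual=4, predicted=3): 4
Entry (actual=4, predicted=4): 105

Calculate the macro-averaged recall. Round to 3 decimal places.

0.628

Per-class recall (TP/(TP+FN)):
  0: TP=42, FN=11+3+5+6=25 → 42/67 = 0.6269
  1: TP=24, FN=7+5+6+3=21 → 24/45 = 0.5333
  2: TP=48, FN=10+8+11+17=46 → 48/94 = 0.5106
  3: TP=39, FN=8+3+11+10=32 → 39/71 = 0.5493
  4: TP=105, FN=0+1+4+4=9 → 105/114 = 0.9211
Macro-recall = mean = (0.6269 + 0.5333 + 0.5106 + 0.5493 + 0.9211) / 5 = 0.628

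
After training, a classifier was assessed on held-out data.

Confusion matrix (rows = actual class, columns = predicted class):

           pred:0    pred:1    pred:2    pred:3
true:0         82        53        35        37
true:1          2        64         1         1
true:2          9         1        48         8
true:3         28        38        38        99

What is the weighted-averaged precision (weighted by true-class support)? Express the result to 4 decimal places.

0.6117

Per-class precision (TP/(TP+FP)):
  0: TP=82, FP=2+9+28=39 → 82/121 = 0.67769
  1: TP=64, FP=53+1+38=92 → 64/156 = 0.41026
  2: TP=48, FP=35+1+38=74 → 48/122 = 0.39344
  3: TP=99, FP=37+1+8=46 → 99/145 = 0.68276
Weighted-precision = Σ (supportᵢ/N)·precisionᵢ with N=544: (207/544)·0.67769 + (68/544)·0.41026 + (66/544)·0.39344 + (203/544)·0.68276 = 0.6117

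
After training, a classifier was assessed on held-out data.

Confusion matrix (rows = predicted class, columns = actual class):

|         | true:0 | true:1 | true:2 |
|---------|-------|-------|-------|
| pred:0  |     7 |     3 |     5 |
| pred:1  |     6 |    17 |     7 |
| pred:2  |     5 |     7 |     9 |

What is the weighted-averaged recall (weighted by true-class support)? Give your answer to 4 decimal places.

0.5000

Per-class recall (TP/(TP+FN)):
  0: TP=7, FN=6+5=11 → 7/18 = 0.38889
  1: TP=17, FN=3+7=10 → 17/27 = 0.62963
  2: TP=9, FN=5+7=12 → 9/21 = 0.42857
Weighted-recall = Σ (supportᵢ/N)·recallᵢ with N=66: (18/66)·0.38889 + (27/66)·0.62963 + (21/66)·0.42857 = 0.5000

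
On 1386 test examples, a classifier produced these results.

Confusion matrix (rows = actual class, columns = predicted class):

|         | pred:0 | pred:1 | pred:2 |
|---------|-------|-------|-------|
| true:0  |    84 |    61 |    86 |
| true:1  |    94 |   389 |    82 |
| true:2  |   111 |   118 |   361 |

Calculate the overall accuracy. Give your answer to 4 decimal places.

Accuracy = trace / total = (84+389+361=834) / 1386 = 834/1386 = 0.6017

0.6017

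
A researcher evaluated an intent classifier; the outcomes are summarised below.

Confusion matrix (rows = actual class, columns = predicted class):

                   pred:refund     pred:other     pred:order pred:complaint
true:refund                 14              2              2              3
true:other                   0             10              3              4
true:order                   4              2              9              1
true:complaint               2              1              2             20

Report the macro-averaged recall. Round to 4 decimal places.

0.6544

Per-class recall (TP/(TP+FN)):
  refund: TP=14, FN=2+2+3=7 → 14/21 = 0.66667
  other: TP=10, FN=0+3+4=7 → 10/17 = 0.58824
  order: TP=9, FN=4+2+1=7 → 9/16 = 0.56250
  complaint: TP=20, FN=2+1+2=5 → 20/25 = 0.80000
Macro-recall = mean = (0.66667 + 0.58824 + 0.56250 + 0.80000) / 4 = 0.6544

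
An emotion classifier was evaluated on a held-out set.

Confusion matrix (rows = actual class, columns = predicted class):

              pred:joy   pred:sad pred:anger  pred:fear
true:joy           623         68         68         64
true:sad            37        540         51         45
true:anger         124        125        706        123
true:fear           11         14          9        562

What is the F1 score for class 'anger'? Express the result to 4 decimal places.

One-vs-rest for 'anger': TP = diagonal; FP = other classes predicted 'anger'; FN = 'anger' predicted as other.
F1 score = 2·TP/(2·TP+FP+FN).
anger: TP=706, FP=68+51+9=128, FN=124+125+123=372 → 1412/1912 = 0.73849

0.7385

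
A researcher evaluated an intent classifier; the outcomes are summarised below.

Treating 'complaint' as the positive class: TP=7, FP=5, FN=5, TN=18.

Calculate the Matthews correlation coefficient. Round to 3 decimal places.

MCC = (TP·TN − FP·FN) / √((TP+FP)(TP+FN)(TN+FP)(TN+FN))
Numerator = 7·18 − 5·5 = 101
Denominator = √(12·12·23·23) = √76176 = 276.0000
MCC = 101 / 276.0000 = 0.366

0.366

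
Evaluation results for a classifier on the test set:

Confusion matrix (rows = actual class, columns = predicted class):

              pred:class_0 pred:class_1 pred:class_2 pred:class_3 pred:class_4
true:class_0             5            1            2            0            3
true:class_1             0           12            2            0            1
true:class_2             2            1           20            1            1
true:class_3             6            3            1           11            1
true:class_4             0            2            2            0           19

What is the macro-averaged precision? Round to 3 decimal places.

0.687

Per-class precision (TP/(TP+FP)):
  class_0: TP=5, FP=0+2+6+0=8 → 5/13 = 0.3846
  class_1: TP=12, FP=1+1+3+2=7 → 12/19 = 0.6316
  class_2: TP=20, FP=2+2+1+2=7 → 20/27 = 0.7407
  class_3: TP=11, FP=0+0+1+0=1 → 11/12 = 0.9167
  class_4: TP=19, FP=3+1+1+1=6 → 19/25 = 0.7600
Macro-precision = mean = (0.3846 + 0.6316 + 0.7407 + 0.9167 + 0.7600) / 5 = 0.687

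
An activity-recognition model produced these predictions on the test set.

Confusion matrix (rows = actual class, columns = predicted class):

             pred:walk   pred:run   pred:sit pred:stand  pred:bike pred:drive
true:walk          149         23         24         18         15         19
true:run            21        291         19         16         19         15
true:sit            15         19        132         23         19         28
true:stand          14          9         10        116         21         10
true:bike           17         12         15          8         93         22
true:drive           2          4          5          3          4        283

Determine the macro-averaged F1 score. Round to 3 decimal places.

Per-class F1 score (2·TP/(2·TP+FP+FN)):
  walk: TP=149, FP=21+15+14+17+2=69, FN=23+24+18+15+19=99 → 298/466 = 0.6395
  run: TP=291, FP=23+19+9+12+4=67, FN=21+19+16+19+15=90 → 582/739 = 0.7876
  sit: TP=132, FP=24+19+10+15+5=73, FN=15+19+23+19+28=104 → 264/441 = 0.5986
  stand: TP=116, FP=18+16+23+8+3=68, FN=14+9+10+21+10=64 → 232/364 = 0.6374
  bike: TP=93, FP=15+19+19+21+4=78, FN=17+12+15+8+22=74 → 186/338 = 0.5503
  drive: TP=283, FP=19+15+28+10+22=94, FN=2+4+5+3+4=18 → 566/678 = 0.8348
Macro-F1 score = mean = (0.6395 + 0.7876 + 0.5986 + 0.6374 + 0.5503 + 0.8348) / 6 = 0.675

0.675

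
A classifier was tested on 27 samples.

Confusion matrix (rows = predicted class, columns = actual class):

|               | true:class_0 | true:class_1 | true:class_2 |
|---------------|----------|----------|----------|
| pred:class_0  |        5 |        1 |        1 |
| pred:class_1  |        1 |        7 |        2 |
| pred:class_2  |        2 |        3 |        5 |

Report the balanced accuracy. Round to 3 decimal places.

0.629

Balanced accuracy = mean of per-class recall.
  class_0: recall = 5/8 = 0.6250
  class_1: recall = 7/11 = 0.6364
  class_2: recall = 5/8 = 0.6250
Mean = (0.6250 + 0.6364 + 0.6250) / 3 = 0.629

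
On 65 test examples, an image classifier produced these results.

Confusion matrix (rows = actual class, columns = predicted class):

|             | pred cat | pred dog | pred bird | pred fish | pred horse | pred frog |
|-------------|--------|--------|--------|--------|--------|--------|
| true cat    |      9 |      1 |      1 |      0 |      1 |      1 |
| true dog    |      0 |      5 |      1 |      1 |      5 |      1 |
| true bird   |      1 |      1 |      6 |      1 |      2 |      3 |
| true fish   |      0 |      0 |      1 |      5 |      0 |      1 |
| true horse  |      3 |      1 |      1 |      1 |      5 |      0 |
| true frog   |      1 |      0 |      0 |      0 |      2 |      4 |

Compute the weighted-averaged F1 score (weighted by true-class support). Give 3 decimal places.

0.524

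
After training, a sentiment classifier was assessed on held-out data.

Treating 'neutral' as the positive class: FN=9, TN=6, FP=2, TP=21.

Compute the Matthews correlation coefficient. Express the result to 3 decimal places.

MCC = (TP·TN − FP·FN) / √((TP+FP)(TP+FN)(TN+FP)(TN+FN))
Numerator = 21·6 − 2·9 = 108
Denominator = √(23·30·8·15) = √82800 = 287.7499
MCC = 108 / 287.7499 = 0.375

0.375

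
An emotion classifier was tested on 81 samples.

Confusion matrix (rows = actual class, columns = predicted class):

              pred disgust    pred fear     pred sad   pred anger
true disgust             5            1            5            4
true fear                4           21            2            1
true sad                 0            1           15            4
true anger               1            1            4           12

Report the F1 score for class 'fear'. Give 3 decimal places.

0.808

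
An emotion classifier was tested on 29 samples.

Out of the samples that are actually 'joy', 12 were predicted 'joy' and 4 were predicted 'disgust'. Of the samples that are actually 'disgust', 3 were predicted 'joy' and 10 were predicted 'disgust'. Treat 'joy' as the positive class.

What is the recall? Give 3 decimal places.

Recall = TP/(TP+FN) = 12/(12+4) = 12/16 = 0.750

0.750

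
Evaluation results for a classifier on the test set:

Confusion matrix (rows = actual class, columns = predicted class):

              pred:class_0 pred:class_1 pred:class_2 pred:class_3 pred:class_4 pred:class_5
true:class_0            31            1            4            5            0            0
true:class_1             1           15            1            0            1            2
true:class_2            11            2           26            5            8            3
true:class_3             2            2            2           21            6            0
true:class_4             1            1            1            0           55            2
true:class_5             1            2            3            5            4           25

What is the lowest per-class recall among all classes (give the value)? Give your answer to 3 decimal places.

0.473

Per-class recall (TP/(TP+FN)):
  class_0: TP=31, FN=1+4+5+0+0=10 → 31/41 = 0.7561
  class_1: TP=15, FN=1+1+0+1+2=5 → 15/20 = 0.7500
  class_2: TP=26, FN=11+2+5+8+3=29 → 26/55 = 0.4727
  class_3: TP=21, FN=2+2+2+6+0=12 → 21/33 = 0.6364
  class_4: TP=55, FN=1+1+1+0+2=5 → 55/60 = 0.9167
  class_5: TP=25, FN=1+2+3+5+4=15 → 25/40 = 0.6250
Lowest is class 'class_2' with recall = 0.473.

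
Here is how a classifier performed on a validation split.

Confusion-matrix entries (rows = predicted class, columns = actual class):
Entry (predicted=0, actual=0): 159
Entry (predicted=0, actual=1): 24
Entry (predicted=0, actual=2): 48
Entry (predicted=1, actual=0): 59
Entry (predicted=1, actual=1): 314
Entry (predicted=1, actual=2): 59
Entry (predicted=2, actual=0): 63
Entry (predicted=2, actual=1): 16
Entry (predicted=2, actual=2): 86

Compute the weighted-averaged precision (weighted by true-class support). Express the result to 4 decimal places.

Per-class precision (TP/(TP+FP)):
  0: TP=159, FP=24+48=72 → 159/231 = 0.68831
  1: TP=314, FP=59+59=118 → 314/432 = 0.72685
  2: TP=86, FP=63+16=79 → 86/165 = 0.52121
Weighted-precision = Σ (supportᵢ/N)·precisionᵢ with N=828: (281/828)·0.68831 + (354/828)·0.72685 + (193/828)·0.52121 = 0.6658

0.6658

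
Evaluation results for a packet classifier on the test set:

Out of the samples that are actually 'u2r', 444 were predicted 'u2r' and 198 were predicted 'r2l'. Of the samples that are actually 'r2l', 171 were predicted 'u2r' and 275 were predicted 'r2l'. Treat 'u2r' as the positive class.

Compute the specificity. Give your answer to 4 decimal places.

Specificity = TN/(TN+FP) = 275/(275+171) = 0.6166

0.6166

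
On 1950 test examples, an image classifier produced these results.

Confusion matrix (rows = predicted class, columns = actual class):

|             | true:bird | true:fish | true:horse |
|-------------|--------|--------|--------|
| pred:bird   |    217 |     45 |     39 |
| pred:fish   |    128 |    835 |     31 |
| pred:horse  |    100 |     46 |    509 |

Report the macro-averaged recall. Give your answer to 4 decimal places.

0.7562

Per-class recall (TP/(TP+FN)):
  bird: TP=217, FN=128+100=228 → 217/445 = 0.48764
  fish: TP=835, FN=45+46=91 → 835/926 = 0.90173
  horse: TP=509, FN=39+31=70 → 509/579 = 0.87910
Macro-recall = mean = (0.48764 + 0.90173 + 0.87910) / 3 = 0.7562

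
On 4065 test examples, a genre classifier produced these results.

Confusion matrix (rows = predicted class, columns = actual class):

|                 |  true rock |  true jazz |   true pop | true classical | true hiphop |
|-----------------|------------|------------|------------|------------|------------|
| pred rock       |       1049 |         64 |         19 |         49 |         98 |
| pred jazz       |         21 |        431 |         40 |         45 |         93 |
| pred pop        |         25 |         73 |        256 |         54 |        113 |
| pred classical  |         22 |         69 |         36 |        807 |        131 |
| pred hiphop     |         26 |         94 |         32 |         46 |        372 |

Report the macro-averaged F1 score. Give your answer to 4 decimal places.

0.6775

Per-class F1 score (2·TP/(2·TP+FP+FN)):
  rock: TP=1049, FP=64+19+49+98=230, FN=21+25+22+26=94 → 2098/2422 = 0.86623
  jazz: TP=431, FP=21+40+45+93=199, FN=64+73+69+94=300 → 862/1361 = 0.63336
  pop: TP=256, FP=25+73+54+113=265, FN=19+40+36+32=127 → 512/904 = 0.56637
  classical: TP=807, FP=22+69+36+131=258, FN=49+45+54+46=194 → 1614/2066 = 0.78122
  hiphop: TP=372, FP=26+94+32+46=198, FN=98+93+113+131=435 → 744/1377 = 0.54031
Macro-F1 score = mean = (0.86623 + 0.63336 + 0.56637 + 0.78122 + 0.54031) / 5 = 0.6775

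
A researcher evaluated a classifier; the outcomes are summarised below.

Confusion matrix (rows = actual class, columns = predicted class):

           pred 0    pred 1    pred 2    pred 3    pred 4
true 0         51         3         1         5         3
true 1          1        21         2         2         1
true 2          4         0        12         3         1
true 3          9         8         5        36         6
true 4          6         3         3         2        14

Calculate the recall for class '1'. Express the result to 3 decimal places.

recall = TP/(TP+FN).
1: TP=21, FN=1+2+2+1=6 → 21/27 = 0.7778

0.778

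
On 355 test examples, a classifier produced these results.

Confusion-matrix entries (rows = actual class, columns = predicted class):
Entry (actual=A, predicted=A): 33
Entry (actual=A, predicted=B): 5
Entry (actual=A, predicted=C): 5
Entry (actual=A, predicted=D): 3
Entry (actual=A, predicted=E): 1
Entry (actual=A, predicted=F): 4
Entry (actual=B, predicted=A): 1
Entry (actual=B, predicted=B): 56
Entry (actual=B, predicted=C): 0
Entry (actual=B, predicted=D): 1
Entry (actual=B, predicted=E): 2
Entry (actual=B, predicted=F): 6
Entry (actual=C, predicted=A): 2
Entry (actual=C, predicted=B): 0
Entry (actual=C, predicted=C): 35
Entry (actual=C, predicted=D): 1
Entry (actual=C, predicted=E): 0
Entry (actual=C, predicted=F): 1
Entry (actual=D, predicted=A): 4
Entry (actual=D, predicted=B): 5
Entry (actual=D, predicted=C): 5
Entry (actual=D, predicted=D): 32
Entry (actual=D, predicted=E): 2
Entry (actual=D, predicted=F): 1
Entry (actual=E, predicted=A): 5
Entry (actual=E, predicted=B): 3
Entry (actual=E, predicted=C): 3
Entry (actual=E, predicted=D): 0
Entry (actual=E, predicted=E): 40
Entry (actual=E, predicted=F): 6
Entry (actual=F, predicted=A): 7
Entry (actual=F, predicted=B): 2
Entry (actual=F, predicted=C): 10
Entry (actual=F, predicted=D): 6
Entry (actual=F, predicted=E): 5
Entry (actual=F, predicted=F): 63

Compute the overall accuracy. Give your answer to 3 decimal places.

Accuracy = trace / total = (33+56+35+32+40+63=259) / 355 = 259/355 = 0.730

0.730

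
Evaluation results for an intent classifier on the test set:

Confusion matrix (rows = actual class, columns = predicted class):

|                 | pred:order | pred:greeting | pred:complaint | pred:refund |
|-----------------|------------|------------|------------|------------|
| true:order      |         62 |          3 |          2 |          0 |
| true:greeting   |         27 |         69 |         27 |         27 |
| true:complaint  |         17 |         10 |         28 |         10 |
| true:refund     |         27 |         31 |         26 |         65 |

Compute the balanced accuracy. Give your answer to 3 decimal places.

0.563

Balanced accuracy = mean of per-class recall.
  order: recall = 62/67 = 0.9254
  greeting: recall = 69/150 = 0.4600
  complaint: recall = 28/65 = 0.4308
  refund: recall = 65/149 = 0.4362
Mean = (0.9254 + 0.4600 + 0.4308 + 0.4362) / 4 = 0.563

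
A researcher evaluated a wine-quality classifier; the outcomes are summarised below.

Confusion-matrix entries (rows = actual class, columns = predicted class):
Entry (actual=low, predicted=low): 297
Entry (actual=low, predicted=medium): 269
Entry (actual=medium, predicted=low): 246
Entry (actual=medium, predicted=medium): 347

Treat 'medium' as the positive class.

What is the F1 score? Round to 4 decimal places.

Precision = TP/(TP+FP) = 347/616 = 0.5633
Recall = TP/(TP+FN) = 347/593 = 0.5852
F1 = 2·TP/(2·TP+FP+FN) = 694/1209 = 0.5740

0.5740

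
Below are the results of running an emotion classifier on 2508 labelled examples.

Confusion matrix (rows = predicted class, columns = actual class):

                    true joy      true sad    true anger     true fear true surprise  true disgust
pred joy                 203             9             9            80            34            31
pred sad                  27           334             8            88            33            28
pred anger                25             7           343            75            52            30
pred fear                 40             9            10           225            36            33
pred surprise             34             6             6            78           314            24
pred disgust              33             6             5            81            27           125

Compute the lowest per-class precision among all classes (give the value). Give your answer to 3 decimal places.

Per-class precision (TP/(TP+FP)):
  joy: TP=203, FP=9+9+80+34+31=163 → 203/366 = 0.5546
  sad: TP=334, FP=27+8+88+33+28=184 → 334/518 = 0.6448
  anger: TP=343, FP=25+7+75+52+30=189 → 343/532 = 0.6447
  fear: TP=225, FP=40+9+10+36+33=128 → 225/353 = 0.6374
  surprise: TP=314, FP=34+6+6+78+24=148 → 314/462 = 0.6797
  disgust: TP=125, FP=33+6+5+81+27=152 → 125/277 = 0.4513
Lowest is class 'disgust' with precision = 0.451.

0.451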